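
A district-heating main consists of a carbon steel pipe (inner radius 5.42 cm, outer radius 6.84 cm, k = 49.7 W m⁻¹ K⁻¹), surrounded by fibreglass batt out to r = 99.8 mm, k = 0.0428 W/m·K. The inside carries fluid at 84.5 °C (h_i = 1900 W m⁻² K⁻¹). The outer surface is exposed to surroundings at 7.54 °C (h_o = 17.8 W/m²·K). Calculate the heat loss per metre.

Series thermal resistances, inner to outer:
  R'_conv,in = 1/(2πr h) = 1/(2π·0.0542·1900) = 0.001545 m·K/W
  R'_carbon steel = ln(0.0684/0.0542)/(2πk) = 0.2327/(2π·49.7) = 7.452×10^-4 m·K/W
  R'_fibreglass batt = ln(0.0998/0.0684)/(2πk) = 0.3778/(2π·0.0428) = 1.405 m·K/W
  R'_conv,out = 1/(2πr h) = 1/(2π·0.0998·17.8) = 0.08959 m·K/W
ΣR = 0.001545 + 7.452×10^-4 + 1.405 + 0.08959 = 1.497 m·K/W
Q' = ΔT/ΣR = (84.5 °C − 7.54 °C)/1.497 = 51.4 W/m

Q' = 51.4 W/m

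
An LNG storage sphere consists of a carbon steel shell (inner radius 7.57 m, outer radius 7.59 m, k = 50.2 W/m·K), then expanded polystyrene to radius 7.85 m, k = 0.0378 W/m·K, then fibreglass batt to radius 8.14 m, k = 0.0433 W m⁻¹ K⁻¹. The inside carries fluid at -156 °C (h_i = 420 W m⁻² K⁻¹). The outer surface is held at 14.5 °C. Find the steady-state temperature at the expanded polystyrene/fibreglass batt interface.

T = -66.6 °C

Treat each layer as a resistance in series:
  R_conv,in = 1/(4πr²h) = 1/(4π·7.57²·420) = 3.306×10^-6 K/W
  R_carbon steel = (1/7.57 − 1/7.59)/(4πk) = 3.481×10^-4/(4π·50.2) = 5.518×10^-7 K/W
  R_expanded polystyrene = (1/7.59 − 1/7.85)/(4πk) = 0.004364/(4π·0.0378) = 0.009187 K/W
  R_fibreglass batt = (1/7.85 − 1/8.14)/(4πk) = 0.004538/(4π·0.0433) = 0.008341 K/W
ΣR = 3.306×10^-6 + 5.518×10^-7 + 0.009187 + 0.008341 = 0.01753 K/W
Q = ΔT/ΣR = (-156 °C − 14.5 °C)/0.01753 = -9726 W
From the inner boundary to the expanded polystyrene/fibreglass batt interface, ΣR_partial = 0.009191 K/W.
T_interface = T_in − Q·ΣR_partial = -156 °C − (-9726)(0.009191) = -66.6 °C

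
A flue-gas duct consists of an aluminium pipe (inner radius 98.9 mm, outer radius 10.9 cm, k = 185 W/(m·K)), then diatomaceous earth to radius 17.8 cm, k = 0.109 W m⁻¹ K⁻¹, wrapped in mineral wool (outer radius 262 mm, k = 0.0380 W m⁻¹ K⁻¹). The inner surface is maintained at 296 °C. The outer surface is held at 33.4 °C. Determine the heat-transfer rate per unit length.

Treat each layer as a resistance in series:
  R'_aluminium = ln(0.109/0.0989)/(2πk) = 0.09724/(2π·185) = 8.365×10^-5 m·K/W
  R'_diatomaceous earth = ln(0.178/0.109)/(2πk) = 0.4904/(2π·0.109) = 0.7161 m·K/W
  R'_mineral wool = ln(0.262/0.178)/(2πk) = 0.3866/(2π·0.0380) = 1.619 m·K/W
ΣR = 8.365×10^-5 + 0.7161 + 1.619 = 2.335 m·K/W
Q' = ΔT/ΣR = (296 °C − 33.4 °C)/2.335 = 112 W/m

Q' = 112 W/m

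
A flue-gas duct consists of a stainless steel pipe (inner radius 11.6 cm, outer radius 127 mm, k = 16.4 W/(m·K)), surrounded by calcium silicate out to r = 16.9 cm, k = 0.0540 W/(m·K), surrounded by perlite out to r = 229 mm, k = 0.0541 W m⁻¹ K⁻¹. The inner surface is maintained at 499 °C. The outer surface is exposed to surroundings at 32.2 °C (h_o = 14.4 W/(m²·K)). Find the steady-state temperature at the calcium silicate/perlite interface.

Series thermal resistances, inner to outer:
  R'_stainless steel = ln(0.127/0.116)/(2πk) = 0.09060/(2π·16.4) = 8.792×10^-4 m·K/W
  R'_calcium silicate = ln(0.169/0.127)/(2πk) = 0.2857/(2π·0.0540) = 0.8421 m·K/W
  R'_perlite = ln(0.229/0.169)/(2πk) = 0.3038/(2π·0.0541) = 0.8938 m·K/W
  R'_conv,out = 1/(2πr h) = 1/(2π·0.229·14.4) = 0.04826 m·K/W
ΣR = 8.792×10^-4 + 0.8421 + 0.8938 + 0.04826 = 1.785 m·K/W
Q' = ΔT/ΣR = (499 °C − 32.2 °C)/1.785 = 261.5 W/m
From the inner boundary to the calcium silicate/perlite interface, ΣR_partial = 0.8430 m·K/W.
T_interface = T_in − Q'·ΣR_partial = 499 °C − (261.5)(0.8430) = 279 °C

T = 279 °C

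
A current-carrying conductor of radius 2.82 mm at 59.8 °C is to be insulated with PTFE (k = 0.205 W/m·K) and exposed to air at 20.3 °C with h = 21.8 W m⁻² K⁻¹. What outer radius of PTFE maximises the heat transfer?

r_cr = 0.940 cm

For a cylinder, r_cr = k_ins/h = 0.205/21.8 = 0.00940 m = 0.940 cm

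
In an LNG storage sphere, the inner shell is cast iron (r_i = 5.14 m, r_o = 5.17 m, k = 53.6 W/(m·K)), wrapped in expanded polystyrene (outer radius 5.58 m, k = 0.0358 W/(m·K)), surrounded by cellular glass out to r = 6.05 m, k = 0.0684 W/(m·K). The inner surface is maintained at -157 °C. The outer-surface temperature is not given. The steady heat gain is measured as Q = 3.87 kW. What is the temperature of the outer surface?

Series resistances:
  R_cast iron = (1/5.14 − 1/5.17)/(4πk) = 0.001129/(4π·53.6) = 1.676×10^-6 K/W
  R_expanded polystyrene = (1/5.17 − 1/5.58)/(4πk) = 0.01421/(4π·0.0358) = 0.03159 K/W
  R_cellular glass = (1/5.58 − 1/6.05)/(4πk) = 0.01392/(4π·0.0684) = 0.01620 K/W
ΣR = 0.04779 K/W
ΔT = Q·ΣR = 3870 × 0.04779 = 184.9 K
Heat flows inward, so T_out = T_in + ΔT = -157 + 184.9 = 27.9 °C

T_out = 27.9 °C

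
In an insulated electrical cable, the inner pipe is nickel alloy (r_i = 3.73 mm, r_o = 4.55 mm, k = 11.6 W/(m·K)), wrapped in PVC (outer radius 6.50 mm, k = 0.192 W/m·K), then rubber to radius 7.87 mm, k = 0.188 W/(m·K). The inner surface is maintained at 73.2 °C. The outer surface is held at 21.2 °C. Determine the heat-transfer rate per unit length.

Q' = 113 W/m

Series thermal resistances, inner to outer:
  R'_nickel alloy = ln(0.00455/0.00373)/(2πk) = 0.1987/(2π·11.6) = 0.002726 m·K/W
  R'_PVC = ln(0.00650/0.00455)/(2πk) = 0.3567/(2π·0.192) = 0.2957 m·K/W
  R'_rubber = ln(0.00787/0.00650)/(2πk) = 0.1913/(2π·0.188) = 0.1619 m·K/W
ΣR = 0.002726 + 0.2957 + 0.1619 = 0.4603 m·K/W
Q' = ΔT/ΣR = (73.2 °C − 21.2 °C)/0.4603 = 113 W/m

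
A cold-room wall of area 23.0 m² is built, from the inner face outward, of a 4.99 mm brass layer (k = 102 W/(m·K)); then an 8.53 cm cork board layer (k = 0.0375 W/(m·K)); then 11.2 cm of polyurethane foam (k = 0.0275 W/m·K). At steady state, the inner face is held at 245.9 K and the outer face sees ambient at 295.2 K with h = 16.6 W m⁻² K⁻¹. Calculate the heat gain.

Q = 177 W

Treat each layer as a resistance in series:
  R_brass = L/(kA) = 0.00499/(102·23.0) = 2.127×10^-6 K/W
  R_cork board = L/(kA) = 0.0853/(0.0375·23.0) = 0.09890 K/W
  R_polyurethane foam = L/(kA) = 0.112/(0.0275·23.0) = 0.1771 K/W
  R_conv,out = 1/(hA) = 1/(16.6·23.0) = 0.002619 K/W
ΣR = 2.127×10^-6 + 0.09890 + 0.1771 + 0.002619 = 0.2786 K/W
Q = ΔT/ΣR = (245.9 K − 295.2 K)/0.2786 = -177 W
(Negative Q ⇒ heat flows inward; heat gain = 177 W.)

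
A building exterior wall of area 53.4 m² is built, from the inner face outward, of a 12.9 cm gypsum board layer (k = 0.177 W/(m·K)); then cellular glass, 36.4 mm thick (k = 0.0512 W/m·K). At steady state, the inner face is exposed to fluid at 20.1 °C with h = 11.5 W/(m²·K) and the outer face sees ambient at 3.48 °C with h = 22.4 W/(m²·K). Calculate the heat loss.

Resistance network (inner→outer):
  R_conv,in = 1/(hA) = 1/(11.5·53.4) = 0.001628 K/W
  R_gypsum board = L/(kA) = 0.129/(0.177·53.4) = 0.01365 K/W
  R_cellular glass = L/(kA) = 0.0364/(0.0512·53.4) = 0.01331 K/W
  R_conv,out = 1/(hA) = 1/(22.4·53.4) = 8.360×10^-4 K/W
ΣR = 0.001628 + 0.01365 + 0.01331 + 8.360×10^-4 = 0.02942 K/W
Q = ΔT/ΣR = (20.1 °C − 3.48 °C)/0.02942 = 565 W

Q = 565 W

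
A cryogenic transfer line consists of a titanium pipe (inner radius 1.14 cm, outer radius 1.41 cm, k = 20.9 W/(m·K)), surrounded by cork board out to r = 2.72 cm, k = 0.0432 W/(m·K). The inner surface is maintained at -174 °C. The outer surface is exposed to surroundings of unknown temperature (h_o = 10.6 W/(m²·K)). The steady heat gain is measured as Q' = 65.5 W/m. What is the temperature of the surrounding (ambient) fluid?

Sum the resistances:
  R'_titanium = ln(0.0141/0.0114)/(2πk) = 0.2126/(2π·20.9) = 0.001619 m·K/W
  R'_cork board = ln(0.0272/0.0141)/(2πk) = 0.6570/(2π·0.0432) = 2.421 m·K/W
  R'_conv,out = 1/(2πr h) = 1/(2π·0.0272·10.6) = 0.5520 m·K/W
ΣR = 2.974 m·K/W
ΔT = Q'·ΣR = 65.5 × 2.974 = 194.8 K
Heat flows inward, so T_out = T_in + ΔT = -174 + 194.8 = 20.8 °C

T_out = 20.8 °C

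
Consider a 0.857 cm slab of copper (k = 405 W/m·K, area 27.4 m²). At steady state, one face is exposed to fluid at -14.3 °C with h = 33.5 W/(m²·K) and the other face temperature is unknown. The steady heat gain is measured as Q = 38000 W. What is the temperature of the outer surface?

Series resistances:
  R_conv,in = 1/(hA) = 1/(33.5·27.4) = 0.001089 K/W
  R_copper = L/(kA) = 0.00857/(405·27.4) = 7.723×10^-7 K/W
ΣR = 0.001090 K/W
ΔT = Q·ΣR = 38000 × 0.001090 = 41.42 K
Heat flows inward, so T_out = T_in + ΔT = -14.3 + 41.42 = 27.1 °C

T_out = 27.1 °C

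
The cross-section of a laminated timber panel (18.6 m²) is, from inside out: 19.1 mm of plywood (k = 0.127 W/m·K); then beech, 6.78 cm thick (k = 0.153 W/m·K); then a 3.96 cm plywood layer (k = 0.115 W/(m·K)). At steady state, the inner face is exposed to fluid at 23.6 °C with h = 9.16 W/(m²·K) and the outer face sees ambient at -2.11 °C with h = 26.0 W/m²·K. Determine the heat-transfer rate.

Q = 441 W

Series thermal resistances, inner to outer:
  R_conv,in = 1/(hA) = 1/(9.16·18.6) = 0.005869 K/W
  R_plywood = L/(kA) = 0.0191/(0.127·18.6) = 0.008086 K/W
  R_beech = L/(kA) = 0.0678/(0.153·18.6) = 0.02382 K/W
  R_plywood = L/(kA) = 0.0396/(0.115·18.6) = 0.01851 K/W
  R_conv,out = 1/(hA) = 1/(26.0·18.6) = 0.002068 K/W
ΣR = 0.005869 + 0.008086 + 0.02382 + 0.01851 + 0.002068 = 0.05835 K/W
Q = ΔT/ΣR = (23.6 °C − -2.11 °C)/0.05835 = 441 W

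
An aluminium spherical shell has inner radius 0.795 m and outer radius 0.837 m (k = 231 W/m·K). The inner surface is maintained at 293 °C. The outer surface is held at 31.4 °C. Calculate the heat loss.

Q = 4πk·ΔT/(1/r₁ − 1/r₂) = 4π × 231 × 261.6 / (1/0.795 − 1/0.837) = 1.20×10^7 W

Q = 12000 kW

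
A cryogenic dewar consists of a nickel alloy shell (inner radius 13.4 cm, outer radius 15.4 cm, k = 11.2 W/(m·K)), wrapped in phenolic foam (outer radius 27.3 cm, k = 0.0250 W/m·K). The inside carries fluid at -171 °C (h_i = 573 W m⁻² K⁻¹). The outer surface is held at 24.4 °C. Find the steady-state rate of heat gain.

Treat each layer as a resistance in series:
  R_conv,in = 1/(4πr²h) = 1/(4π·0.134²·573) = 0.007734 K/W
  R_nickel alloy = (1/0.134 − 1/0.154)/(4πk) = 0.9692/(4π·11.2) = 0.006886 K/W
  R_phenolic foam = (1/0.154 − 1/0.273)/(4πk) = 2.831/(4π·0.0250) = 9.010 K/W
ΣR = 0.007734 + 0.006886 + 9.010 = 9.025 K/W
Q = ΔT/ΣR = (-171 °C − 24.4 °C)/9.025 = -21.7 W
(Negative Q ⇒ heat flows inward; heat gain = 21.7 W.)

Q = 21.7 W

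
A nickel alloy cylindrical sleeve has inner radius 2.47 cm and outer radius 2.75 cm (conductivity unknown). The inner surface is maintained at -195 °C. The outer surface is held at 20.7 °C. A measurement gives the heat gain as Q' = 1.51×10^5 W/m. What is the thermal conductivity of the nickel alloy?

ΣR = ΔT/Q' = |-195 − 20.7|/1.51×10^5 = 0.001428 m·K/W
ln(r₂/r₁)/(2πk) = 0.001428 ⇒ k = 0.1074/(2π·0.001428) = 12.0 W/m·K

k = 12.0 W/m·K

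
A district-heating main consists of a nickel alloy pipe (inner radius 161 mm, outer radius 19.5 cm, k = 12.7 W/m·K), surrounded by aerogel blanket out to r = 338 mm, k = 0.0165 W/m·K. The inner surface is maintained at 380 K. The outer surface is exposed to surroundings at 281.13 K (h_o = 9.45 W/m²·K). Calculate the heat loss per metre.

Series thermal resistances, inner to outer:
  R'_nickel alloy = ln(0.195/0.161)/(2πk) = 0.1916/(2π·12.7) = 0.002401 m·K/W
  R'_aerogel blanket = ln(0.338/0.195)/(2πk) = 0.5500/(2π·0.0165) = 5.306 m·K/W
  R'_conv,out = 1/(2πr h) = 1/(2π·0.338·9.45) = 0.04983 m·K/W
ΣR = 0.002401 + 5.306 + 0.04983 = 5.358 m·K/W
Q' = ΔT/ΣR = (380 K − 281.13 K)/5.358 = 18.5 W/m

Q' = 18.5 W/m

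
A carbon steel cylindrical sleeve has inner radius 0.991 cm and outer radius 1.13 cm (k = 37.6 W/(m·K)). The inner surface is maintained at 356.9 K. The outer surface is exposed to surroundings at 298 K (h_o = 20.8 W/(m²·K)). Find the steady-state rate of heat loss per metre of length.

Treat each layer as a resistance in series:
  R'_carbon steel = ln(0.0113/0.00991)/(2πk) = 0.1313/(2π·37.6) = 5.556×10^-4 m·K/W
  R'_conv,out = 1/(2πr h) = 1/(2π·0.0113·20.8) = 0.6771 m·K/W
ΣR = 5.556×10^-4 + 0.6771 = 0.6777 m·K/W
Q' = ΔT/ΣR = (356.9 K − 298 K)/0.6777 = 86.9 W/m

Q' = 86.9 W/m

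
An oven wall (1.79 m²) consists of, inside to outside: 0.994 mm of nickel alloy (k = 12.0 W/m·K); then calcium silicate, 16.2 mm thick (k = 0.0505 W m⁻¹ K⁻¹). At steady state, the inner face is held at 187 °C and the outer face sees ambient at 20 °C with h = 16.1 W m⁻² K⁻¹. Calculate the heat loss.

Q = 781 W

Series thermal resistances, inner to outer:
  R_nickel alloy = L/(kA) = 9.94×10^-4/(12.0·1.79) = 4.628×10^-5 K/W
  R_calcium silicate = L/(kA) = 0.0162/(0.0505·1.79) = 0.1792 K/W
  R_conv,out = 1/(hA) = 1/(16.1·1.79) = 0.03470 K/W
ΣR = 4.628×10^-5 + 0.1792 + 0.03470 = 0.2139 K/W
Q = ΔT/ΣR = (187 °C − 20 °C)/0.2139 = 781 W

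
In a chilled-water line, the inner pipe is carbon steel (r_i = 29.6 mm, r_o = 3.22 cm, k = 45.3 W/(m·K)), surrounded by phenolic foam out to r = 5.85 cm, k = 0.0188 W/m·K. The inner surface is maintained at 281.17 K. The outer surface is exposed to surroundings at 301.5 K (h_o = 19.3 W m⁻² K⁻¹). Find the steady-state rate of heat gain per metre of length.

Treat each layer as a resistance in series:
  R'_carbon steel = ln(0.0322/0.0296)/(2πk) = 0.08419/(2π·45.3) = 2.958×10^-4 m·K/W
  R'_phenolic foam = ln(0.0585/0.0322)/(2πk) = 0.5971/(2π·0.0188) = 5.055 m·K/W
  R'_conv,out = 1/(2πr h) = 1/(2π·0.0585·19.3) = 0.1410 m·K/W
ΣR = 2.958×10^-4 + 5.055 + 0.1410 = 5.196 m·K/W
Q' = ΔT/ΣR = (281.17 K − 301.5 K)/5.196 = -3.91 W/m
(Negative Q' ⇒ heat flows inward; heat gain = 3.91 W/m.)

Q' = 3.91 W/m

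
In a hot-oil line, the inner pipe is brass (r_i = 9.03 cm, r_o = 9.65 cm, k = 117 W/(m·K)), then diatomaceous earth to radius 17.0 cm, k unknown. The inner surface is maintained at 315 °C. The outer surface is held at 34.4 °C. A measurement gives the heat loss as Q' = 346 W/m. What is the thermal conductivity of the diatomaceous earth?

k = 0.111 W/m·K

ΣR = ΔT/Q' = |315 − 34.4|/346 = 0.8110 m·K/W
Known resistances:
  R'_brass = ln(0.0965/0.0903)/(2πk) = 0.06641/(2π·117) = 9.033×10^-5 m·K/W
R_diatomaceous earth = ΣR − ΣR_known = 0.8110 − 9.033×10^-5 = 0.8109 m·K/W
ln(r₂/r₁)/(2πk) = 0.8109 ⇒ k = 0.5663/(2π·0.8109) = 0.111 W/m·K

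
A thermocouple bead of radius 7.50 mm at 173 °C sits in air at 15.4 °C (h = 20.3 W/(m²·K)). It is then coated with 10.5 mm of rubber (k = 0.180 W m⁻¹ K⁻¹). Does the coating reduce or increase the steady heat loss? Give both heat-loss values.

Critical radius for a sphere: r_cr = 2k/h = 0.0177 m = 1.77 cm.
Outer radius after coating: r₂ = 0.00750 + 0.0105 = 0.01800 m.
r₁ < r_cr < r₂: heat loss rises to a maximum at r_cr then falls. Whether the coating helps depends on whether Q(r₂) has dropped back below Q(r₁).
Bare: R = 1/(4πr₁²h) = 69.69 K/W; Q = 157.6/69.69 = 2.26 W.
Coated: R = R_cond + R_conv = 46.48 K/W; Q = 157.6/46.48 = 3.39 W.

increases: 2.26 → 3.39 W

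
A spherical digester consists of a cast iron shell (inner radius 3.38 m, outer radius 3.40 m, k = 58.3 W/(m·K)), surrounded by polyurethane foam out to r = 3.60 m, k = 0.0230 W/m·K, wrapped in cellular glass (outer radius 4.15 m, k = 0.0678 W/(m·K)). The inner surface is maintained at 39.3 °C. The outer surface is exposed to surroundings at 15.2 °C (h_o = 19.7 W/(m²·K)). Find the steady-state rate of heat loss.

Q = 241 W

Treat each layer as a resistance in series:
  R_cast iron = (1/3.38 − 1/3.40)/(4πk) = 0.001740/(4π·58.3) = 2.376×10^-6 K/W
  R_polyurethane foam = (1/3.40 − 1/3.60)/(4πk) = 0.01634/(4π·0.0230) = 0.05653 K/W
  R_cellular glass = (1/3.60 − 1/4.15)/(4πk) = 0.03681/(4π·0.0678) = 0.04321 K/W
  R_conv,out = 1/(4πr²h) = 1/(4π·4.15²·19.7) = 2.345×10^-4 K/W
ΣR = 2.376×10^-6 + 0.05653 + 0.04321 + 2.345×10^-4 = 0.09998 K/W
Q = ΔT/ΣR = (39.3 °C − 15.2 °C)/0.09998 = 241 W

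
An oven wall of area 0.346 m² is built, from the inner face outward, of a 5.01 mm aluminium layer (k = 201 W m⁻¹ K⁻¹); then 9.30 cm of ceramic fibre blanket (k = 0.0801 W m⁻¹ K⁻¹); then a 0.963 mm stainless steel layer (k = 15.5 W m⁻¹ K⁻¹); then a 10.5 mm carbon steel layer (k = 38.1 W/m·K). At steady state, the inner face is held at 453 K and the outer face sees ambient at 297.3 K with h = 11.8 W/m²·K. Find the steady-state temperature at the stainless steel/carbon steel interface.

T = 307.9 K

Series thermal resistances, inner to outer:
  R_aluminium = L/(kA) = 0.00501/(201·0.346) = 7.204×10^-5 K/W
  R_ceramic fibre blanket = L/(kA) = 0.0930/(0.0801·0.346) = 3.356 K/W
  R_stainless steel = L/(kA) = 9.63×10^-4/(15.5·0.346) = 1.796×10^-4 K/W
  R_carbon steel = L/(kA) = 0.0105/(38.1·0.346) = 7.965×10^-4 K/W
  R_conv,out = 1/(hA) = 1/(11.8·0.346) = 0.2449 K/W
ΣR = 7.204×10^-5 + 3.356 + 1.796×10^-4 + 7.965×10^-4 + 0.2449 = 3.602 K/W
Q = ΔT/ΣR = (453 K − 297.3 K)/3.602 = 43.23 W
From the inner boundary to the stainless steel/carbon steel interface, ΣR_partial = 3.356 K/W.
T_interface = T_in − Q·ΣR_partial = 453 K − (43.23)(3.356) = 307.9 K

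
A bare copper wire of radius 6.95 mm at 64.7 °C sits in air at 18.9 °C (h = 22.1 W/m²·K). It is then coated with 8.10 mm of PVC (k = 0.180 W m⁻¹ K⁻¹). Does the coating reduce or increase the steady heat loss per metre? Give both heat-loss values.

reduces: 44.2 → 39.4 W/m

Critical radius for a cylinder: r_cr = k/h = 0.00814 m = 0.814 cm.
Outer radius after coating: r₂ = 0.00695 + 0.00810 = 0.01505 m.
r₁ < r_cr < r₂: heat loss rises to a maximum at r_cr then falls. Whether the coating helps depends on whether Q(r₂) has dropped back below Q(r₁).
Bare: R = 1/(2πr₁h) = 1.036 m·K/W; Q = 45.8/1.036 = 44.2 W/m.
Coated: R = R_cond + R_conv = 1.162 m·K/W; Q = 45.8/1.162 = 39.4 W/m.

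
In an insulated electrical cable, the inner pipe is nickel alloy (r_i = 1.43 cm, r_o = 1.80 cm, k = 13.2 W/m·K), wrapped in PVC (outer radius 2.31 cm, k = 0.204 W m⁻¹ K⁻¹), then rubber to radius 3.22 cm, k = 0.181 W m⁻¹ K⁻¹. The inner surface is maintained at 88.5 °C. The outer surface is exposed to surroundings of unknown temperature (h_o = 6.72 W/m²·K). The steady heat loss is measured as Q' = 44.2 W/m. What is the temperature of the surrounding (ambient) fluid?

Sum the resistances:
  R'_nickel alloy = ln(0.0180/0.0143)/(2πk) = 0.2301/(2π·13.2) = 0.002775 m·K/W
  R'_PVC = ln(0.0231/0.0180)/(2πk) = 0.2495/(2π·0.204) = 0.1946 m·K/W
  R'_rubber = ln(0.0322/0.0231)/(2πk) = 0.3321/(2π·0.181) = 0.2920 m·K/W
  R'_conv,out = 1/(2πr h) = 1/(2π·0.0322·6.72) = 0.7355 m·K/W
ΣR = 1.225 m·K/W
ΔT = Q'·ΣR = 44.2 × 1.225 = 54.15 K
Heat flows outward, so T_out = T_in − ΔT = 88.5 − 54.15 = 34.4 °C

T_out = 34.4 °C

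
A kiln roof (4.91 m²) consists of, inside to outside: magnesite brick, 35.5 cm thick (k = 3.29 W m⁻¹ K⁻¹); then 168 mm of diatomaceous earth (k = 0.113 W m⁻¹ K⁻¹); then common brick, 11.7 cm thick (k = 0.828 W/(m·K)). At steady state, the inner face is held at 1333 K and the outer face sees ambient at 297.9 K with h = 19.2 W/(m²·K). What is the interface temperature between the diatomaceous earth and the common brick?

Series thermal resistances, inner to outer:
  R_magnesite brick = L/(kA) = 0.355/(3.29·4.91) = 0.02198 K/W
  R_diatomaceous earth = L/(kA) = 0.168/(0.113·4.91) = 0.3028 K/W
  R_common brick = L/(kA) = 0.117/(0.828·4.91) = 0.02878 K/W
  R_conv,out = 1/(hA) = 1/(19.2·4.91) = 0.01061 K/W
ΣR = 0.02198 + 0.3028 + 0.02878 + 0.01061 = 0.3642 K/W
Q = ΔT/ΣR = (1333 K − 297.9 K)/0.3642 = 2842 W
From the inner boundary to the diatomaceous earth/common brick interface, ΣR_partial = 0.3248 K/W.
T_interface = T_in − Q·ΣR_partial = 1333 K − (2842)(0.3248) = 410 K

T = 410 K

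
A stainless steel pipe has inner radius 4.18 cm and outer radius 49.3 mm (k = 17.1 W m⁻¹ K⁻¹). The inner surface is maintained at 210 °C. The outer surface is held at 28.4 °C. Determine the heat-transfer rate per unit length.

Q' = 118 kW/m

Q' = 2πk·ΔT/ln(r₂/r₁) = 2π × 17.1 × 181.6 / ln(0.0493/0.0418) = 1.18×10^5 W/m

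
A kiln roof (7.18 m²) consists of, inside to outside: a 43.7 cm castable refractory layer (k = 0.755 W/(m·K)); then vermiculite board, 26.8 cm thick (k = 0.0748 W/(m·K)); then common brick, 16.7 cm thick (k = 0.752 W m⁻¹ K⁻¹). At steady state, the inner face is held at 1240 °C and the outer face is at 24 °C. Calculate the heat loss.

Treat each layer as a resistance in series:
  R_castable refractory = L/(kA) = 0.437/(0.755·7.18) = 0.08061 K/W
  R_vermiculite board = L/(kA) = 0.268/(0.0748·7.18) = 0.4990 K/W
  R_common brick = L/(kA) = 0.167/(0.752·7.18) = 0.03093 K/W
ΣR = 0.08061 + 0.4990 + 0.03093 = 0.6105 K/W
Q = ΔT/ΣR = (1240 °C − 24 °C)/0.6105 = 1990 W

Q = 1990 W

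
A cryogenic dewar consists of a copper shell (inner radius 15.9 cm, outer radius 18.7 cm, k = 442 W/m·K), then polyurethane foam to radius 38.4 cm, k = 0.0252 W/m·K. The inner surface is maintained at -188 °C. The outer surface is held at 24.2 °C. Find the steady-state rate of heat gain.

Q = 24.5 W

Resistance network (inner→outer):
  R_copper = (1/0.159 − 1/0.187)/(4πk) = 0.9417/(4π·442) = 1.695×10^-4 K/W
  R_polyurethane foam = (1/0.187 − 1/0.384)/(4πk) = 2.743/(4π·0.0252) = 8.663 K/W
ΣR = 1.695×10^-4 + 8.663 = 8.663 K/W
Q = ΔT/ΣR = (-188 °C − 24.2 °C)/8.663 = -24.5 W
(Negative Q ⇒ heat flows inward; heat gain = 24.5 W.)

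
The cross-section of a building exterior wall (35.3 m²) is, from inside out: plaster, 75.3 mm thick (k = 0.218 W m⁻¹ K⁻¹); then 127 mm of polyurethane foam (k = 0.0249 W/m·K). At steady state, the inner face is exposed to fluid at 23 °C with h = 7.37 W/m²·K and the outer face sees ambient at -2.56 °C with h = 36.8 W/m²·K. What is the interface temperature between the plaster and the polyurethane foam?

T = 20.8 °C

Treat each layer as a resistance in series:
  R_conv,in = 1/(hA) = 1/(7.37·35.3) = 0.003844 K/W
  R_plaster = L/(kA) = 0.0753/(0.218·35.3) = 0.009785 K/W
  R_polyurethane foam = L/(kA) = 0.127/(0.0249·35.3) = 0.1445 K/W
  R_conv,out = 1/(hA) = 1/(36.8·35.3) = 7.698×10^-4 K/W
ΣR = 0.003844 + 0.009785 + 0.1445 + 7.698×10^-4 = 0.1589 K/W
Q = ΔT/ΣR = (23 °C − -2.56 °C)/0.1589 = 160.9 W
From the inner boundary to the plaster/polyurethane foam interface, ΣR_partial = 0.01363 K/W.
T_interface = T_in − Q·ΣR_partial = 23 °C − (160.9)(0.01363) = 20.8 °C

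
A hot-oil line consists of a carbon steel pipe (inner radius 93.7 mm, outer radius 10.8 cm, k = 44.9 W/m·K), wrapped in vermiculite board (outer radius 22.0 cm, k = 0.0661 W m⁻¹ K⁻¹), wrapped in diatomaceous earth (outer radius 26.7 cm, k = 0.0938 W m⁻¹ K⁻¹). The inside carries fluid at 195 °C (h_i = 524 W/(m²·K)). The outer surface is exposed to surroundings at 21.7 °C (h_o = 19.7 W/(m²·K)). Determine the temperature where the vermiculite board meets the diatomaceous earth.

Resistance network (inner→outer):
  R'_conv,in = 1/(2πr h) = 1/(2π·0.0937·524) = 0.003242 m·K/W
  R'_carbon steel = ln(0.108/0.0937)/(2πk) = 0.1420/(2π·44.9) = 5.035×10^-4 m·K/W
  R'_vermiculite board = ln(0.220/0.108)/(2πk) = 0.7115/(2π·0.0661) = 1.713 m·K/W
  R'_diatomaceous earth = ln(0.267/0.220)/(2πk) = 0.1936/(2π·0.0938) = 0.3285 m·K/W
  R'_conv,out = 1/(2πr h) = 1/(2π·0.267·19.7) = 0.03026 m·K/W
ΣR = 0.003242 + 5.035×10^-4 + 1.713 + 0.3285 + 0.03026 = 2.076 m·K/W
Q' = ΔT/ΣR = (195 °C − 21.7 °C)/2.076 = 83.48 W/m
From the inner boundary to the vermiculite board/diatomaceous earth interface, ΣR_partial = 1.717 m·K/W.
T_interface = T_in − Q'·ΣR_partial = 195 °C − (83.48)(1.717) = 51.7 °C

T = 51.7 °C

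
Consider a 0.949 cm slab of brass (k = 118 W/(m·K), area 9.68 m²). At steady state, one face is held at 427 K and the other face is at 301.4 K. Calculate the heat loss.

Q = kA·ΔT/L = 118 × 9.68 × |427 K − 301.4 K| / 0.00949 = 1.51×10^7 W

Q = 1.51×10^7 W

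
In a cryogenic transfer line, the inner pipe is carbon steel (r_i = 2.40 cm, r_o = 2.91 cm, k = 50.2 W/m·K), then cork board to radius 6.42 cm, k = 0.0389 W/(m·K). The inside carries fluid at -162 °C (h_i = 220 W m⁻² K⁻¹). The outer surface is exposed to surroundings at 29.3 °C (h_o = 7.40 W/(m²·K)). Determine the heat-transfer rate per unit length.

Resistance network (inner→outer):
  R'_conv,in = 1/(2πr h) = 1/(2π·0.0240·220) = 0.03014 m·K/W
  R'_carbon steel = ln(0.0291/0.0240)/(2πk) = 0.1927/(2π·50.2) = 6.109×10^-4 m·K/W
  R'_cork board = ln(0.0642/0.0291)/(2πk) = 0.7913/(2π·0.0389) = 3.237 m·K/W
  R'_conv,out = 1/(2πr h) = 1/(2π·0.0642·7.40) = 0.3350 m·K/W
ΣR = 0.03014 + 6.109×10^-4 + 3.237 + 0.3350 = 3.603 m·K/W
Q' = ΔT/ΣR = (-162 °C − 29.3 °C)/3.603 = -53.1 W/m
(Negative Q' ⇒ heat flows inward; heat gain = 53.1 W/m.)

Q' = 53.1 W/m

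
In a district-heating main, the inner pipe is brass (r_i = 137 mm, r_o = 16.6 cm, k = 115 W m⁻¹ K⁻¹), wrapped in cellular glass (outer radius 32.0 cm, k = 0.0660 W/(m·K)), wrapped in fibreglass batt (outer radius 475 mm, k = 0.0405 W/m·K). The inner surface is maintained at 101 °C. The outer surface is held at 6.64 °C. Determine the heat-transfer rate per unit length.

Q' = 30.1 W/m

Series thermal resistances, inner to outer:
  R'_brass = ln(0.166/0.137)/(2πk) = 0.1920/(2π·115) = 2.657×10^-4 m·K/W
  R'_cellular glass = ln(0.320/0.166)/(2πk) = 0.6563/(2π·0.0660) = 1.583 m·K/W
  R'_fibreglass batt = ln(0.475/0.320)/(2πk) = 0.3950/(2π·0.0405) = 1.552 m·K/W
ΣR = 2.657×10^-4 + 1.583 + 1.552 = 3.135 m·K/W
Q' = ΔT/ΣR = (101 °C − 6.64 °C)/3.135 = 30.1 W/m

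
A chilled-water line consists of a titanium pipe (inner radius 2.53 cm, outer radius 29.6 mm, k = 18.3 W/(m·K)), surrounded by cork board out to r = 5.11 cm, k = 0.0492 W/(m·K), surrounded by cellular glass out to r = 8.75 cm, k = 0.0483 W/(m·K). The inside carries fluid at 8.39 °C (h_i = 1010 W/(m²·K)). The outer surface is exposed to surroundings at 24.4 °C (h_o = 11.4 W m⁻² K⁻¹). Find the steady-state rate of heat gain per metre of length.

Q' = 4.32 W/m

Treat each layer as a resistance in series:
  R'_conv,in = 1/(2πr h) = 1/(2π·0.0253·1010) = 0.006228 m·K/W
  R'_titanium = ln(0.0296/0.0253)/(2πk) = 0.1570/(2π·18.3) = 0.001365 m·K/W
  R'_cork board = ln(0.0511/0.0296)/(2πk) = 0.5460/(2π·0.0492) = 1.766 m·K/W
  R'_cellular glass = ln(0.0875/0.0511)/(2πk) = 0.5379/(2π·0.0483) = 1.772 m·K/W
  R'_conv,out = 1/(2πr h) = 1/(2π·0.0875·11.4) = 0.1596 m·K/W
ΣR = 0.006228 + 0.001365 + 1.766 + 1.772 + 0.1596 = 3.705 m·K/W
Q' = ΔT/ΣR = (8.39 °C − 24.4 °C)/3.705 = -4.32 W/m
(Negative Q' ⇒ heat flows inward; heat gain = 4.32 W/m.)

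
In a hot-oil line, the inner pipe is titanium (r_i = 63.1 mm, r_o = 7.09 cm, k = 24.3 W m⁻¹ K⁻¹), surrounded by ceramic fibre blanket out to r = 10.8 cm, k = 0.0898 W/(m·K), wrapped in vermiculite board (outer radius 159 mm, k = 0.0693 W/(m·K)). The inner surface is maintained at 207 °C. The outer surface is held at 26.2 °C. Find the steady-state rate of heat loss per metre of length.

Series thermal resistances, inner to outer:
  R'_titanium = ln(0.0709/0.0631)/(2πk) = 0.1165/(2π·24.3) = 7.634×10^-4 m·K/W
  R'_ceramic fibre blanket = ln(0.108/0.0709)/(2πk) = 0.4209/(2π·0.0898) = 0.7459 m·K/W
  R'_vermiculite board = ln(0.159/0.108)/(2πk) = 0.3868/(2π·0.0693) = 0.8883 m·K/W
ΣR = 7.634×10^-4 + 0.7459 + 0.8883 = 1.635 m·K/W
Q' = ΔT/ΣR = (207 °C − 26.2 °C)/1.635 = 111 W/m

Q' = 111 W/m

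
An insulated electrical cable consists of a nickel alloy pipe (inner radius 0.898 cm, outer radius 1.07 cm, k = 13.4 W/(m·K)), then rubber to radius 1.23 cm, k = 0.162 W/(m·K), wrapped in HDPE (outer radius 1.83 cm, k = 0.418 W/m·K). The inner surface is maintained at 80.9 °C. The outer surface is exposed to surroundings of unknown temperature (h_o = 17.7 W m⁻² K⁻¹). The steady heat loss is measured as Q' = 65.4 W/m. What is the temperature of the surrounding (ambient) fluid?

T_out = 29.8 °C

Sum the resistances:
  R'_nickel alloy = ln(0.0107/0.00898)/(2πk) = 0.1752/(2π·13.4) = 0.002081 m·K/W
  R'_rubber = ln(0.0123/0.0107)/(2πk) = 0.1394/(2π·0.162) = 0.1369 m·K/W
  R'_HDPE = ln(0.0183/0.0123)/(2πk) = 0.3973/(2π·0.418) = 0.1513 m·K/W
  R'_conv,out = 1/(2πr h) = 1/(2π·0.0183·17.7) = 0.4914 m·K/W
ΣR = 0.7816 m·K/W
ΔT = Q'·ΣR = 65.4 × 0.7816 = 51.12 K
Heat flows outward, so T_out = T_in − ΔT = 80.9 − 51.12 = 29.8 °C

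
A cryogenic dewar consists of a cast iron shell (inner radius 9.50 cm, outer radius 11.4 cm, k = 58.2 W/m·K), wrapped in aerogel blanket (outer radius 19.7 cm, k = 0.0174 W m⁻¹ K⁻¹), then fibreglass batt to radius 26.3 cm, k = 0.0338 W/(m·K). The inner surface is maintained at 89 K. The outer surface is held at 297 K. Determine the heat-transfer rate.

Resistance network (inner→outer):
  R_cast iron = (1/0.0950 − 1/0.114)/(4πk) = 1.754/(4π·58.2) = 0.002399 K/W
  R_aerogel blanket = (1/0.114 − 1/0.197)/(4πk) = 3.696/(4π·0.0174) = 16.90 K/W
  R_fibreglass batt = (1/0.197 − 1/0.263)/(4πk) = 1.274/(4π·0.0338) = 2.999 K/W
ΣR = 0.002399 + 16.90 + 2.999 = 19.90 K/W
Q = ΔT/ΣR = (89 K − 297 K)/19.90 = -10.5 W
(Negative Q ⇒ heat flows inward; heat gain = 10.5 W.)

Q = 10.5 W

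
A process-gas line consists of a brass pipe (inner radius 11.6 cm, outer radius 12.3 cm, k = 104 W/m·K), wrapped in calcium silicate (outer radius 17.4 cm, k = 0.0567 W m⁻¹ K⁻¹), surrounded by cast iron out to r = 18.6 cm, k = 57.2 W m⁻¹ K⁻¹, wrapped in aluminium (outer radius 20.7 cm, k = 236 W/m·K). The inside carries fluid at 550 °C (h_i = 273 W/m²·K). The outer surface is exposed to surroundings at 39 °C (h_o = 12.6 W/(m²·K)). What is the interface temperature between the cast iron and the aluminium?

T = 69.0 °C

Series thermal resistances, inner to outer:
  R'_conv,in = 1/(2πr h) = 1/(2π·0.116·273) = 0.005026 m·K/W
  R'_brass = ln(0.123/0.116)/(2πk) = 0.05859/(2π·104) = 8.967×10^-5 m·K/W
  R'_calcium silicate = ln(0.174/0.123)/(2πk) = 0.3469/(2π·0.0567) = 0.9737 m·K/W
  R'_cast iron = ln(0.186/0.174)/(2πk) = 0.06669/(2π·57.2) = 1.856×10^-4 m·K/W
  R'_aluminium = ln(0.207/0.186)/(2πk) = 0.1070/(2π·236) = 7.214×10^-5 m·K/W
  R'_conv,out = 1/(2πr h) = 1/(2π·0.207·12.6) = 0.06102 m·K/W
ΣR = 0.005026 + 8.967×10^-5 + 0.9737 + 1.856×10^-4 + 7.214×10^-5 + 0.06102 = 1.040 m·K/W
Q' = ΔT/ΣR = (550 °C − 39 °C)/1.040 = 491.3 W/m
From the inner boundary to the cast iron/aluminium interface, ΣR_partial = 0.9790 m·K/W.
T_interface = T_in − Q'·ΣR_partial = 550 °C − (491.3)(0.9790) = 69.0 °C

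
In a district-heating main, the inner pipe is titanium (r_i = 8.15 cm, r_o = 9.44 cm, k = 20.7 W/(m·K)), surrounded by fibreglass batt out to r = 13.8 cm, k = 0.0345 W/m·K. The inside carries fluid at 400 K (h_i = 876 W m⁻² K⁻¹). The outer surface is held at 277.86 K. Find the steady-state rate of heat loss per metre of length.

Q' = 69.6 W/m

Treat each layer as a resistance in series:
  R'_conv,in = 1/(2πr h) = 1/(2π·0.0815·876) = 0.002229 m·K/W
  R'_titanium = ln(0.0944/0.0815)/(2πk) = 0.1469/(2π·20.7) = 0.001130 m·K/W
  R'_fibreglass batt = ln(0.138/0.0944)/(2πk) = 0.3797/(2π·0.0345) = 1.752 m·K/W
ΣR = 0.002229 + 0.001130 + 1.752 = 1.755 m·K/W
Q' = ΔT/ΣR = (400 K − 277.86 K)/1.755 = 69.6 W/m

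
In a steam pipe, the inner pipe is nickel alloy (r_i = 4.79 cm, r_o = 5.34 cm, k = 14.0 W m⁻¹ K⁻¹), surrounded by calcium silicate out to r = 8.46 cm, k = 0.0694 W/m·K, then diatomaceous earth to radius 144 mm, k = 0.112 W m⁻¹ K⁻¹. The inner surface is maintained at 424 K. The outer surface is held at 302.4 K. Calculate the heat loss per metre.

Treat each layer as a resistance in series:
  R'_nickel alloy = ln(0.0534/0.0479)/(2πk) = 0.1087/(2π·14.0) = 0.001236 m·K/W
  R'_calcium silicate = ln(0.0846/0.0534)/(2πk) = 0.4601/(2π·0.0694) = 1.055 m·K/W
  R'_diatomaceous earth = ln(0.144/0.0846)/(2πk) = 0.5319/(2π·0.112) = 0.7558 m·K/W
ΣR = 0.001236 + 1.055 + 0.7558 = 1.812 m·K/W
Q' = ΔT/ΣR = (424 K − 302.4 K)/1.812 = 67.1 W/m

Q' = 67.1 W/m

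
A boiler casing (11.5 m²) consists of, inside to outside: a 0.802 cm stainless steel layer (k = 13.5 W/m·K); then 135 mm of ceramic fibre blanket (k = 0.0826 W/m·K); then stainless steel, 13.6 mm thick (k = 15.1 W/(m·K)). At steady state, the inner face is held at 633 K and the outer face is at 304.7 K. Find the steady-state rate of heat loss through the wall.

Q = 2.31 kW

Series thermal resistances, inner to outer:
  R_stainless steel = L/(kA) = 0.00802/(13.5·11.5) = 5.166×10^-5 K/W
  R_ceramic fibre blanket = L/(kA) = 0.135/(0.0826·11.5) = 0.1421 K/W
  R_stainless steel = L/(kA) = 0.0136/(15.1·11.5) = 7.832×10^-5 K/W
ΣR = 5.166×10^-5 + 0.1421 + 7.832×10^-5 = 0.1422 K/W
Q = ΔT/ΣR = (633 K − 304.7 K)/0.1422 = 2310 W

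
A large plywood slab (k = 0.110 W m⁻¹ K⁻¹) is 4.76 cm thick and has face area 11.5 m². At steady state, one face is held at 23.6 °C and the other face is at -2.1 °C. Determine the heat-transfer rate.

Q = 683 W

Q = kA·ΔT/L = 0.110 × 11.5 × |23.6 °C − -2.1 °C| / 0.0476 = 683 W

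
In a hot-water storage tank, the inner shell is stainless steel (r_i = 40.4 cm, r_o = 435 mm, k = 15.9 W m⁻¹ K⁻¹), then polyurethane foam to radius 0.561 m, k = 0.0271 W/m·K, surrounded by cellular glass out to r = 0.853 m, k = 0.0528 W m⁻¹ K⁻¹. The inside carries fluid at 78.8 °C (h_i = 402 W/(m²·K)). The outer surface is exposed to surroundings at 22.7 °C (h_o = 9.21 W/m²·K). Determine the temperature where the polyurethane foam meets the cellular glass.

T = 44.0 °C

Series thermal resistances, inner to outer:
  R_conv,in = 1/(4πr²h) = 1/(4π·0.404²·402) = 0.001213 K/W
  R_stainless steel = (1/0.404 − 1/0.435)/(4πk) = 0.1764/(4π·15.9) = 8.828×10^-4 K/W
  R_polyurethane foam = (1/0.435 − 1/0.561)/(4πk) = 0.5163/(4π·0.0271) = 1.516 K/W
  R_cellular glass = (1/0.561 − 1/0.853)/(4πk) = 0.6102/(4π·0.0528) = 0.9197 K/W
  R_conv,out = 1/(4πr²h) = 1/(4π·0.853²·9.21) = 0.01187 K/W
ΣR = 0.001213 + 8.828×10^-4 + 1.516 + 0.9197 + 0.01187 = 2.450 K/W
Q = ΔT/ΣR = (78.8 °C − 22.7 °C)/2.450 = 22.90 W
From the inner boundary to the polyurethane foam/cellular glass interface, ΣR_partial = 1.518 K/W.
T_interface = T_in − Q·ΣR_partial = 78.8 °C − (22.90)(1.518) = 44.0 °C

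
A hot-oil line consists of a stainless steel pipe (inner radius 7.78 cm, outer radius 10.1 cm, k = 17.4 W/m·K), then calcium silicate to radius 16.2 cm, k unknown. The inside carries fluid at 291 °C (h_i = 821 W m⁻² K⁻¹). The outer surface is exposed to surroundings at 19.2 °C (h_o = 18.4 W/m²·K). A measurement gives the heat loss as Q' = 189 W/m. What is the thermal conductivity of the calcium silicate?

k = 0.0545 W/m·K

ΣR = ΔT/Q' = |291 − 19.2|/189 = 1.438 m·K/W
Known resistances:
  R'_conv,in = 1/(2πr h) = 1/(2π·0.0778·821) = 0.002492 m·K/W
  R'_stainless steel = ln(0.101/0.0778)/(2πk) = 0.2610/(2π·17.4) = 0.002387 m·K/W
  R'_conv,out = 1/(2πr h) = 1/(2π·0.162·18.4) = 0.05339 m·K/W
R_calcium silicate = ΣR − ΣR_known = 1.438 − 0.05827 = 1.380 m·K/W
ln(r₂/r₁)/(2πk) = 1.380 ⇒ k = 0.4725/(2π·1.380) = 0.0545 W/m·K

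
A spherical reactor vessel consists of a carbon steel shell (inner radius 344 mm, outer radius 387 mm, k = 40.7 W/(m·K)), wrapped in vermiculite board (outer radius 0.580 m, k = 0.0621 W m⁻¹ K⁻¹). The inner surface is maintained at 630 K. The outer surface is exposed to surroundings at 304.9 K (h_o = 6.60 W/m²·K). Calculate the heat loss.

Q = 286 W

Series thermal resistances, inner to outer:
  R_carbon steel = (1/0.344 − 1/0.387)/(4πk) = 0.3230/(4π·40.7) = 6.315×10^-4 K/W
  R_vermiculite board = (1/0.387 − 1/0.580)/(4πk) = 0.8598/(4π·0.0621) = 1.102 K/W
  R_conv,out = 1/(4πr²h) = 1/(4π·0.580²·6.60) = 0.03584 K/W
ΣR = 6.315×10^-4 + 1.102 + 0.03584 = 1.138 K/W
Q = ΔT/ΣR = (630 K − 304.9 K)/1.138 = 286 W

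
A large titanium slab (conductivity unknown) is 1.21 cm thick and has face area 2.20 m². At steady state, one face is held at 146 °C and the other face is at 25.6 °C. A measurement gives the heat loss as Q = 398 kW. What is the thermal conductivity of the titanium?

k = 18.2 W/m·K

ΣR = ΔT/Q = |146 − 25.6|/3.98×10^5 = 3.025×10^-4 K/W
L/(kA) = 3.025×10^-4 ⇒ k = 0.0121/(3.025×10^-4·2.20) = 18.2 W/m·K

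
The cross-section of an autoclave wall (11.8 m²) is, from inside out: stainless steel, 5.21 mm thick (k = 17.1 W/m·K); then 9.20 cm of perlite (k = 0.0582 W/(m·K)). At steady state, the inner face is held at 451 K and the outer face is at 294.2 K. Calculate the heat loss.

Treat each layer as a resistance in series:
  R_stainless steel = L/(kA) = 0.00521/(17.1·11.8) = 2.582×10^-5 K/W
  R_perlite = L/(kA) = 0.0920/(0.0582·11.8) = 0.1340 K/W
ΣR = 2.582×10^-5 + 0.1340 = 0.1340 K/W
Q = ΔT/ΣR = (451 K − 294.2 K)/0.1340 = 1170 W

Q = 1170 W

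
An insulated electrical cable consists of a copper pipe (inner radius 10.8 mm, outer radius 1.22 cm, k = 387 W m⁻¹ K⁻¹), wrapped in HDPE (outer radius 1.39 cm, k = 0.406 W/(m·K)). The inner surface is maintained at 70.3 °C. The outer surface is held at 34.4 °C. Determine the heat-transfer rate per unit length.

Resistance network (inner→outer):
  R'_copper = ln(0.0122/0.0108)/(2πk) = 0.1219/(2π·387) = 5.013×10^-5 m·K/W
  R'_HDPE = ln(0.0139/0.0122)/(2πk) = 0.1305/(2π·0.406) = 0.05114 m·K/W
ΣR = 5.013×10^-5 + 0.05114 = 0.05119 m·K/W
Q' = ΔT/ΣR = (70.3 °C − 34.4 °C)/0.05119 = 701 W/m

Q' = 701 W/m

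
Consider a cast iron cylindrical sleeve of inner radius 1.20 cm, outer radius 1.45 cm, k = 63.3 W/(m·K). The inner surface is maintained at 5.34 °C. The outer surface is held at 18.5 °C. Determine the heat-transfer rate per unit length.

Q' = 27.7 kW/m

Q' = 2πk·ΔT/ln(r₂/r₁) = 2π × 63.3 × 13.16 / ln(0.0145/0.0120) = 27700 W/m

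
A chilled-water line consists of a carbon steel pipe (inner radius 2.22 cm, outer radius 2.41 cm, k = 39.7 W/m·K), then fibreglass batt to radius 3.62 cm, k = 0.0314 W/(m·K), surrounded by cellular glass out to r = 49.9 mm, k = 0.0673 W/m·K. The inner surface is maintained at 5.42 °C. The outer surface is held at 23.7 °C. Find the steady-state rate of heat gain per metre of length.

Treat each layer as a resistance in series:
  R'_carbon steel = ln(0.0241/0.0222)/(2πk) = 0.08212/(2π·39.7) = 3.292×10^-4 m·K/W
  R'_fibreglass batt = ln(0.0362/0.0241)/(2πk) = 0.4068/(2π·0.0314) = 2.062 m·K/W
  R'_cellular glass = ln(0.0499/0.0362)/(2πk) = 0.3210/(2π·0.0673) = 0.7590 m·K/W
ΣR = 3.292×10^-4 + 2.062 + 0.7590 = 2.821 m·K/W
Q' = ΔT/ΣR = (5.42 °C − 23.7 °C)/2.821 = -6.48 W/m
(Negative Q' ⇒ heat flows inward; heat gain = 6.48 W/m.)

Q' = 6.48 W/m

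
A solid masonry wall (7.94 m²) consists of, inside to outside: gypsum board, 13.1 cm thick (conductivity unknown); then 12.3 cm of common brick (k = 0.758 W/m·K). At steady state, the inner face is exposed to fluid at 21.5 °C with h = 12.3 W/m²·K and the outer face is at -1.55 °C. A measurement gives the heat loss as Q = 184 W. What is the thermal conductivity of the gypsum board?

k = 0.174 W/m·K

ΣR = ΔT/Q = |21.5 − -1.55|/184 = 0.1253 K/W
Known resistances:
  R_conv,in = 1/(hA) = 1/(12.3·7.94) = 0.01024 K/W
  R_common brick = L/(kA) = 0.123/(0.758·7.94) = 0.02044 K/W
R_gypsum board = ΣR − ΣR_known = 0.1253 − 0.03068 = 0.09462 K/W
L/(kA) = 0.09462 ⇒ k = 0.131/(0.09462·7.94) = 0.174 W/m·K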